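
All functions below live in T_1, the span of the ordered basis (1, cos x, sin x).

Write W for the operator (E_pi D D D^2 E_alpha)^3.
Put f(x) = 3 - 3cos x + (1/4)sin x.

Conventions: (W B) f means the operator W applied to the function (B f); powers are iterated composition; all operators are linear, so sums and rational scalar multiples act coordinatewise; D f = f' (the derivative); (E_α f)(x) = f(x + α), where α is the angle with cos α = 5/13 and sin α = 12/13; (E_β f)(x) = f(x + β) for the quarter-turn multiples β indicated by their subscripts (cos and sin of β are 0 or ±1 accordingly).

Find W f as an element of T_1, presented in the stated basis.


the result is g(x) = -(5898/2197)cos x + (11971/8788)sin x

E_alpha f = 3 - (12/13)cos x + (149/52)sin x
D E_alpha f = (149/52)cos x + (12/13)sin x
D D E_alpha f = (12/13)cos x - (149/52)sin x
D D^2 E_alpha f = -(149/52)cos x - (12/13)sin x
D (D D^2 E_alpha) f = -(12/13)cos x + (149/52)sin x
E_pi D (D D^2 E_alpha) f = (12/13)cos x - (149/52)sin x
E_alpha (E_pi D D D^2 E_alpha) f = -(387/169)cos x - (1321/676)sin x
D E_alpha (E_pi D D D^2 E_alpha) f = -(1321/676)cos x + (387/169)sin x
D D E_alpha (E_pi D D D^2 E_alpha) f = (387/169)cos x + (1321/676)sin x
D D^2 E_alpha (E_pi D D D^2 E_alpha) f = (1321/676)cos x - (387/169)sin x
D (D D^2 E_alpha) (E_pi D D D^2 E_alpha) f = -(387/169)cos x - (1321/676)sin x
E_pi D (D D^2 E_alpha) (E_pi D D D^2 E_alpha) f = (387/169)cos x + (1321/676)sin x
E_alpha (E_pi D D D^2 E_alpha) (E_pi D D D^2 E_alpha) f = (5898/2197)cos x - (11971/8788)sin x
D E_alpha (E_pi D D D^2 E_alpha) (E_pi D D D^2 E_alpha) f = -(11971/8788)cos x - (5898/2197)sin x
D D E_alpha (E_pi D D D^2 E_alpha) (E_pi D D D^2 E_alpha) f = -(5898/2197)cos x + (11971/8788)sin x
D D^2 E_alpha (E_pi D D D^2 E_alpha) (E_pi D D D^2 E_alpha) f = (11971/8788)cos x + (5898/2197)sin x
D (D D^2 E_alpha) (E_pi D D D^2 E_alpha) (E_pi D D D^2 E_alpha) f = (5898/2197)cos x - (11971/8788)sin x
E_pi D (D D^2 E_alpha) (E_pi D D D^2 E_alpha) (E_pi D D D^2 E_alpha) f = -(5898/2197)cos x + (11971/8788)sin x


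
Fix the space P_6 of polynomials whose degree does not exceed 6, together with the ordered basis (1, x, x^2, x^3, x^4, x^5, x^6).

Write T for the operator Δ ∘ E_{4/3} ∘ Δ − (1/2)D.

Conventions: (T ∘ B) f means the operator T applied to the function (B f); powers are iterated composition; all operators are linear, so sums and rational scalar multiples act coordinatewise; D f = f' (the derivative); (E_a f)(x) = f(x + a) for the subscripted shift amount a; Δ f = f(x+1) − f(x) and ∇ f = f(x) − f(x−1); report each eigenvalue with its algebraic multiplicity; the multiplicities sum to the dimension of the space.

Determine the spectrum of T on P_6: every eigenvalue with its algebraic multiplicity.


λ = 0 (multiplicity 7)

image of 1: 0
image of x: -1/2
image of x^2: -x + 2
image of x^3: -(3/2)x^2 + 6x + 14
image of x^4: -2x^3 + 12x^2 + 56x + 202/3
image of x^5: -(5/2)x^4 + 20x^3 + 140x^2 + (1010/3)x + 7490/27
image of x^6: -3x^5 + 30x^4 + 280x^3 + 1010x^2 + (14980/9)x + 28474/27
the matrix is upper triangular; its diagonal is (0, 0, 0, 0, 0, 0, 0)
for a triangular matrix the eigenvalues are the diagonal entries, with algebraic multiplicity their repetition count


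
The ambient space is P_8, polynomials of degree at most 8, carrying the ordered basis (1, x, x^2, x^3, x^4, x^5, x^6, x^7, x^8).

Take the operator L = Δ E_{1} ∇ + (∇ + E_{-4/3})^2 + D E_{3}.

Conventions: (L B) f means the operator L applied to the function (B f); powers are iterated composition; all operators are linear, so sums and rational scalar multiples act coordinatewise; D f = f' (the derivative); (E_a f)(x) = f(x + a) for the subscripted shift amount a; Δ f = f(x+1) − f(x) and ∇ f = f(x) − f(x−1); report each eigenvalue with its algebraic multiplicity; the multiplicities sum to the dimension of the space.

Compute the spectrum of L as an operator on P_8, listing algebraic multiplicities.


image of 1: 1
image of x: x + 1/3
image of x^2: x^2 + (2/3)x + 88/9
image of x^3: x^3 + x^2 + (88/3)x + 775/27
image of x^4: x^4 + (4/3)x^3 + (176/3)x^2 + (3100/27)x + 10822/81
image of x^5: x^5 + (5/3)x^4 + (880/9)x^3 + (7750/27)x^2 + (54110/81)x + 97213/243
image of x^6: x^6 + 2x^5 + (440/3)x^4 + (15500/27)x^3 + (54110/27)x^2 + (194426/81)x + 1188316/729
image of x^7: x^7 + (7/3)x^6 + (616/3)x^5 + (27125/27)x^4 + (378770/81)x^3 + (680491/81)x^2 + (8318212/729)x + 10677427/2187
image of x^8: x^8 + (8/3)x^7 + (2464/9)x^6 + (43400/27)x^5 + (757540/81)x^4 + (5443928/243)x^3 + (33272848/729)x^2 + (85419416/2187)x + 123502930/6561
the matrix is upper triangular; its diagonal is (1, 1, 1, 1, 1, 1, 1, 1, 1)
for a triangular matrix the eigenvalues are the diagonal entries, with algebraic multiplicity their repetition count

λ = 1 (multiplicity 9)


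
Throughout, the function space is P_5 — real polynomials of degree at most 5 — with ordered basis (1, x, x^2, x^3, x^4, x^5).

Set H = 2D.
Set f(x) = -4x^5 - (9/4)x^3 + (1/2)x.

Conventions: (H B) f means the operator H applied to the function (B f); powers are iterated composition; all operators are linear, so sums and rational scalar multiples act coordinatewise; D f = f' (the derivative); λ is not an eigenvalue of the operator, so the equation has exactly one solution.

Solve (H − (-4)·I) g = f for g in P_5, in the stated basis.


write g with unknown coordinates in the stated basis and equate coefficients in (H − (-4)·I) g = f
solving from the highest basis element down gives g = -x^5 + (5/2)x^4 - (89/16)x^3 + (267/32)x^2 - (263/32)x + 263/64
check: H g = -10x^4 + 20x^3 - (267/8)x^2 + (267/8)x - 263/16
so H g − (-4)·g = -4x^5 - (9/4)x^3 + (1/2)x = f ✓

the image equals g(x) = -x^5 + (5/2)x^4 - (89/16)x^3 + (267/32)x^2 - (263/32)x + 263/64


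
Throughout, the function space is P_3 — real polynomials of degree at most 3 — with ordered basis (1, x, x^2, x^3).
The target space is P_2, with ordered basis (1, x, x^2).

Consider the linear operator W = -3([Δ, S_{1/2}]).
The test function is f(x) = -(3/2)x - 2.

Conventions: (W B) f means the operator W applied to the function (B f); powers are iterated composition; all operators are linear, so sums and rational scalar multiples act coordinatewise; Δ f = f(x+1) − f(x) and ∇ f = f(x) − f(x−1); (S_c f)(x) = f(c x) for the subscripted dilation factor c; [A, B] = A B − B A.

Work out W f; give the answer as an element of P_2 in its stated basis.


S_{1/2} f = -(3/4)x - 2
Δ S_{1/2} f = -3/4
Δ f = -3/2
S_{1/2} Δ f = -3/2
[Δ, S_{1/2}] f = 3/4
(-3([Δ, S_{1/2}])) f = -9/4

the result is g(x) = -9/4


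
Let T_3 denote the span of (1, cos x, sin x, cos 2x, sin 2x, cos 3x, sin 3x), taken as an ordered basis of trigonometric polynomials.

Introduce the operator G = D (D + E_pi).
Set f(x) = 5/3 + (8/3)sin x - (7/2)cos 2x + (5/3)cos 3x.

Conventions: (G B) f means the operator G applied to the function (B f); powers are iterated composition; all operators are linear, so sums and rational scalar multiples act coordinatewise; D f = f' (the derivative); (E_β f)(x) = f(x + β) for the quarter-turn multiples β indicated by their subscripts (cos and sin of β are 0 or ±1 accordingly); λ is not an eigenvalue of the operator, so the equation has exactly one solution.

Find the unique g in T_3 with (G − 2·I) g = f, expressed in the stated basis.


g(x) = -5/6 + (4/15)cos x - (4/5)sin x + (21/40)cos 2x - (7/40)sin 2x - (11/78)cos 3x - (1/26)sin 3x

write g with unknown coordinates in the stated basis and equate coefficients in (G − 2·I) g = f
solving from the highest basis element down gives g = -5/6 + (4/15)cos x - (4/5)sin x + (21/40)cos 2x - (7/40)sin 2x - (11/78)cos 3x - (1/26)sin 3x
check: G g = (8/15)cos x + (16/15)sin x - (49/20)cos 2x - (7/20)sin 2x + (18/13)cos 3x - (1/13)sin 3x
so G g − 2·g = 5/3 + (8/3)sin x - (7/2)cos 2x + (5/3)cos 3x = f ✓


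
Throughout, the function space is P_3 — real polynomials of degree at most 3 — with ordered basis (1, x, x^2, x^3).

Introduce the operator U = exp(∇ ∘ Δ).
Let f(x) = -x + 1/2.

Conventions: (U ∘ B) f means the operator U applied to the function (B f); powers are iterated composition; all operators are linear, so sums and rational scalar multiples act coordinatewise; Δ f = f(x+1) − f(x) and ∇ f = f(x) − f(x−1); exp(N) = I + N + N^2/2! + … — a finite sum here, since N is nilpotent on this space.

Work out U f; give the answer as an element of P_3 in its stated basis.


the series for exp(∇ ∘ Δ) f terminates at order 0
exp(∇ ∘ Δ) f = -x + 1/2

the image equals g(x) = -x + 1/2


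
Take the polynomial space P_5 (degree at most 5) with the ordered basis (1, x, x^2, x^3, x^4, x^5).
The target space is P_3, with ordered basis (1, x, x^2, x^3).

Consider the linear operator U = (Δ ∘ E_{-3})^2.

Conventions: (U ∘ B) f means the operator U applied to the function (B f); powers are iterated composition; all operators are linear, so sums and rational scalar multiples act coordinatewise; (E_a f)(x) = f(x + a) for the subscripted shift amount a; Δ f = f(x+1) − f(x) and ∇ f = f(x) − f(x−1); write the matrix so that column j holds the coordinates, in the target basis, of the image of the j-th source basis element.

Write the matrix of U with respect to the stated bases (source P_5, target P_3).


the matrix is [[0, 0, 2, -30, 302, -2550]; [0, 0, 0, 6, -120, 1510]; [0, 0, 0, 0, 12, -300]; [0, 0, 0, 0, 0, 20]] (rows listed top to bottom)

image of 1: 0
image of x: 0
image of x^2: 2
image of x^3: 6x - 30
image of x^4: 12x^2 - 120x + 302
image of x^5: 20x^3 - 300x^2 + 1510x - 2550
each image's coordinates form column j of the matrix


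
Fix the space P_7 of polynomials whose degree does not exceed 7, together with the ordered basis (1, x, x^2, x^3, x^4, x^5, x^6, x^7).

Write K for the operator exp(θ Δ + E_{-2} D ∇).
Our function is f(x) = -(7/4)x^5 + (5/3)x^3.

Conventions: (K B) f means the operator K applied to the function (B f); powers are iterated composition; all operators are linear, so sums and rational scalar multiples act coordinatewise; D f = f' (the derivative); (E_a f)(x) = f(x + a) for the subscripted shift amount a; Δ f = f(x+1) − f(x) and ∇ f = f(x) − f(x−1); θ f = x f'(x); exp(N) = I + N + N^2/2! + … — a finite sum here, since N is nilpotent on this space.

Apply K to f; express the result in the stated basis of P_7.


the result is g(x) = -(7/4)x^5 - 35x^4 - (1775/6)x^3 - 865x^2 - 1130x + 985/2

order-1 term: -35x^4 - (175/2)x^3 + (475/2)x^2 - (2635/4)x + 2175/4
order-2 term: -210x^3 - (1365/2)x^2 + (3295/4)x - 1745/4
order-3 term: -420x^2 - 1085x + 595
order-4 term: -210x - 210
the series for exp(θ Δ + E_{-2} D ∇) f terminates at order 4
exp(θ Δ + E_{-2} D ∇) f = -(7/4)x^5 - 35x^4 - (1775/6)x^3 - 865x^2 - 1130x + 985/2


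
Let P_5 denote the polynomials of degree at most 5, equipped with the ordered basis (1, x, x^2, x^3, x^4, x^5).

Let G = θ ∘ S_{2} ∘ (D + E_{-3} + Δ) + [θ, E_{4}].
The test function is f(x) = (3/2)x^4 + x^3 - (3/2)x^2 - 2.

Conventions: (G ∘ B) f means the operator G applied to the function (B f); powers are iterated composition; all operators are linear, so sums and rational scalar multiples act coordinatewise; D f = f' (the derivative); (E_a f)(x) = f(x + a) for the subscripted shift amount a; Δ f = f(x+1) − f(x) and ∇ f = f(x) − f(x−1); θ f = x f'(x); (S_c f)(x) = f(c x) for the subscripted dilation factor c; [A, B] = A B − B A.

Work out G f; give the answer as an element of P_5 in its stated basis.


D f = 6x^3 + 3x^2 - 3x
E_{-3} f = (3/2)x^4 - 17x^3 + (141/2)x^2 - 126x + 79
Δ f = 6x^3 + 12x^2 + 6x + 1
(D + E_{-3} + Δ) f = (3/2)x^4 - 5x^3 + (171/2)x^2 - 123x + 80
S_{2} (D + E_{-3} + Δ) f = 24x^4 - 40x^3 + 342x^2 - 246x + 80
θ S_{2} (D + E_{-3} + Δ) f = 96x^4 - 120x^3 + 684x^2 - 246x
E_{4} f = (3/2)x^4 + 25x^3 + (309/2)x^2 + 420x + 422
θ E_{4} f = 6x^4 + 75x^3 + 309x^2 + 420x
θ f = 6x^4 + 3x^3 - 3x^2
E_{4} θ f = 6x^4 + 99x^3 + 609x^2 + 1656x + 1680
[θ, E_{4}] f = -24x^3 - 300x^2 - 1236x - 1680
(θ ∘ S_{2} ∘ (D + E_{-3} + Δ) + [θ, E_{4}]) f = 96x^4 - 144x^3 + 384x^2 - 1482x - 1680

g(x) = 96x^4 - 144x^3 + 384x^2 - 1482x - 1680


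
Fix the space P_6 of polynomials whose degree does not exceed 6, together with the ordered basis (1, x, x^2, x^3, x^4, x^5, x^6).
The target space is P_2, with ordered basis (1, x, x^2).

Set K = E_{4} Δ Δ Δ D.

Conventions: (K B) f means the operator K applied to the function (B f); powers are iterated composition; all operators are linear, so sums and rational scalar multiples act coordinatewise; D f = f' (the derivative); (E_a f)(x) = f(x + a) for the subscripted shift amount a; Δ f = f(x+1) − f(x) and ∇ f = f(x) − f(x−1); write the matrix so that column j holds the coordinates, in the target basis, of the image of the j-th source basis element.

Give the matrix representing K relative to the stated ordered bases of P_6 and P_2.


image of 1: 0
image of x: 0
image of x^2: 0
image of x^3: 0
image of x^4: 24
image of x^5: 120x + 660
image of x^6: 360x^2 + 3960x + 10980
each image's coordinates form column j of the matrix

the matrix is [[0, 0, 0, 0, 24, 660, 10980]; [0, 0, 0, 0, 0, 120, 3960]; [0, 0, 0, 0, 0, 0, 360]] (rows listed top to bottom)


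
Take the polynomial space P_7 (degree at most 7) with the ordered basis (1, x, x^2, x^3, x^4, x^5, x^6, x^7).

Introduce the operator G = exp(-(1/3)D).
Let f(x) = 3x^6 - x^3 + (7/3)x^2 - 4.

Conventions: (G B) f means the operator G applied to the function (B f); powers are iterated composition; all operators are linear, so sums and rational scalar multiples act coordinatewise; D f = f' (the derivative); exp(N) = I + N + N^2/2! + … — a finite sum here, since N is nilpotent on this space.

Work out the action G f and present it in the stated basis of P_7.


order-1 term: -6x^5 + x^2 - (14/9)x
order-2 term: 5x^4 - (1/3)x + 7/27
order-3 term: -(20/9)x^3 + 1/27
order-4 term: (5/9)x^2
order-5 term: -(2/27)x
order-6 term: 1/243
the series for exp(-(1/3)D) f terminates at order 6
exp(-(1/3)D) f = 3x^6 - 6x^5 + 5x^4 - (29/9)x^3 + (35/9)x^2 - (53/27)x - 899/243

g(x) = 3x^6 - 6x^5 + 5x^4 - (29/9)x^3 + (35/9)x^2 - (53/27)x - 899/243


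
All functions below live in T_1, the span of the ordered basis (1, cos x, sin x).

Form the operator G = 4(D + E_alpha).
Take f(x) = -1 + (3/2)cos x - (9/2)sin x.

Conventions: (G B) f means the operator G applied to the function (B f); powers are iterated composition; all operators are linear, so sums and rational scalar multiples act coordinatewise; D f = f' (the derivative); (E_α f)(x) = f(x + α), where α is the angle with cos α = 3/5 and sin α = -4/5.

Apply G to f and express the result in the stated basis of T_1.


D f = -(9/2)cos x - (3/2)sin x
E_alpha f = -1 + (9/2)cos x - (3/2)sin x
(D + E_alpha) f = -1 - 3sin x
(4(D + E_alpha)) f = -4 - 12sin x

the result is g(x) = -4 - 12sin x


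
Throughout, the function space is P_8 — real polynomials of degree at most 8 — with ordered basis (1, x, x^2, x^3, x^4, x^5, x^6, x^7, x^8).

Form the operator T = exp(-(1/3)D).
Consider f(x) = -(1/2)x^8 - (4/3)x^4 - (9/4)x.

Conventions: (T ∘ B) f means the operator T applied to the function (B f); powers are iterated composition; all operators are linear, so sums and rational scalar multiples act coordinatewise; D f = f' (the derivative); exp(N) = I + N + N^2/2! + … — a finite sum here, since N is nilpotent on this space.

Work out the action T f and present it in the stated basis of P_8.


order-1 term: (4/3)x^7 + (16/9)x^3 + 3/4
order-2 term: -(14/9)x^6 - (8/9)x^2
order-3 term: (28/27)x^5 + (16/81)x
order-4 term: -(35/81)x^4 - 4/243
order-5 term: (28/243)x^3
order-6 term: -(14/729)x^2
order-7 term: (4/2187)x
order-8 term: -1/13122
the series for exp(-(1/3)D) f terminates at order 8
exp(-(1/3)D) f = -(1/2)x^8 + (4/3)x^7 - (14/9)x^6 + (28/27)x^5 - (143/81)x^4 + (460/243)x^3 - (662/729)x^2 - (17939/8748)x + 19249/26244

the result is g(x) = -(1/2)x^8 + (4/3)x^7 - (14/9)x^6 + (28/27)x^5 - (143/81)x^4 + (460/243)x^3 - (662/729)x^2 - (17939/8748)x + 19249/26244


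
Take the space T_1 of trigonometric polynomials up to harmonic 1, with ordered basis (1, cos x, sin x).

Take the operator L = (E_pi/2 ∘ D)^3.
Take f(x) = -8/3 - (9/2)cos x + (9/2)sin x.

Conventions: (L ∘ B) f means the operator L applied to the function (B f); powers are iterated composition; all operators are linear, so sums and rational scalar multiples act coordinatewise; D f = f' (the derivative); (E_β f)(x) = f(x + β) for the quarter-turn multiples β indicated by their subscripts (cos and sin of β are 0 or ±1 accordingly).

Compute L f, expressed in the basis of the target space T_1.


D f = (9/2)cos x + (9/2)sin x
E_pi/2 D f = (9/2)cos x - (9/2)sin x
D (E_pi/2 ∘ D) f = -(9/2)cos x - (9/2)sin x
E_pi/2 D (E_pi/2 ∘ D) f = -(9/2)cos x + (9/2)sin x
D (E_pi/2 ∘ D) (E_pi/2 ∘ D) f = (9/2)cos x + (9/2)sin x
E_pi/2 D (E_pi/2 ∘ D) (E_pi/2 ∘ D) f = (9/2)cos x - (9/2)sin x

the image equals g(x) = (9/2)cos x - (9/2)sin x


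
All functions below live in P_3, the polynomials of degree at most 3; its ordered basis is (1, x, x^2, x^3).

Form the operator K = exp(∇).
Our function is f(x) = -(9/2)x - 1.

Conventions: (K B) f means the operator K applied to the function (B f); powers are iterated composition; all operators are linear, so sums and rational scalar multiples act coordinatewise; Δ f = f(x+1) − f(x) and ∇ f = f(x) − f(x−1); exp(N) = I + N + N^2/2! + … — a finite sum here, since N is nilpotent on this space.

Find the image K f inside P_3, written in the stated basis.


g(x) = -(9/2)x - 11/2

order-1 term: -9/2
the series for exp(∇) f terminates at order 1
exp(∇) f = -(9/2)x - 11/2


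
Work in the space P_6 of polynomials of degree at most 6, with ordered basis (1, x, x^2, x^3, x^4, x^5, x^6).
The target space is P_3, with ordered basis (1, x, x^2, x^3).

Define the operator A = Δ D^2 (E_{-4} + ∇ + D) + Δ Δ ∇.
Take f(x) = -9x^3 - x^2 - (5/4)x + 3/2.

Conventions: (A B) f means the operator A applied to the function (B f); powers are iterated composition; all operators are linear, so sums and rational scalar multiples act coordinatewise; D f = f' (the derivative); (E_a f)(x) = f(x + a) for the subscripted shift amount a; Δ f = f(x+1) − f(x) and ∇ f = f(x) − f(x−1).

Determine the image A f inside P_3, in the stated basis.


the image equals g(x) = -108

E_{-4} f = -9x^3 + 107x^2 - (1701/4)x + 1133/2
∇ f = -27x^2 + 25x - 37/4
D f = -27x^2 - 2x - 5/4
(E_{-4} + ∇ + D) f = -9x^3 + 53x^2 - (1609/4)x + 556
D (E_{-4} + ∇ + D) f = -27x^2 + 106x - 1609/4
D D (E_{-4} + ∇ + D) f = -54x + 106
Δ D^2 (E_{-4} + ∇ + D) f = -54
∇ f = -27x^2 + 25x - 37/4
Δ ∇ f = -54x - 2
Δ Δ ∇ f = -54
(Δ D^2 (E_{-4} + ∇ + D) + Δ Δ ∇) f = -108


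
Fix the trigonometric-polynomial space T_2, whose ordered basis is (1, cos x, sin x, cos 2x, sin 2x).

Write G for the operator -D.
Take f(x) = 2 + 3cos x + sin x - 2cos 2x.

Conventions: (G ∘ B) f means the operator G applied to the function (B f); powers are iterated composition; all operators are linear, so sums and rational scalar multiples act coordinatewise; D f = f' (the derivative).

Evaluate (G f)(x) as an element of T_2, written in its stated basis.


D f = cos x - 3sin x + 4sin 2x
(-D) f = -cos x + 3sin x - 4sin 2x

the result is g(x) = -cos x + 3sin x - 4sin 2x


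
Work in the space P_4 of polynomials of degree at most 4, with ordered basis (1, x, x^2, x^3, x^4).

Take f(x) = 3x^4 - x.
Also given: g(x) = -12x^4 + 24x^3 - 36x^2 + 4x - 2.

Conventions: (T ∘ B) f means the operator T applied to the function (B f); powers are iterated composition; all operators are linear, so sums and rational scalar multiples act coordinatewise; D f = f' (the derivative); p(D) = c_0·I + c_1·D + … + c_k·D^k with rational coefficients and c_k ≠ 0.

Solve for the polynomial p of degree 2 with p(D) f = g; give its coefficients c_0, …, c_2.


D^0 f = 3x^4 - x
D^1 f = 12x^3 - 1
D^2 f = 36x^2
matching coefficients of g against c_0 f + c_1 Df + … from the top degree down determines the c_i
solution: c_0 = -4, c_1 = 2, c_2 = -1

p(D) = -4·I + 2·D − D^2, i.e. c_0 = -4, c_1 = 2, c_2 = -1


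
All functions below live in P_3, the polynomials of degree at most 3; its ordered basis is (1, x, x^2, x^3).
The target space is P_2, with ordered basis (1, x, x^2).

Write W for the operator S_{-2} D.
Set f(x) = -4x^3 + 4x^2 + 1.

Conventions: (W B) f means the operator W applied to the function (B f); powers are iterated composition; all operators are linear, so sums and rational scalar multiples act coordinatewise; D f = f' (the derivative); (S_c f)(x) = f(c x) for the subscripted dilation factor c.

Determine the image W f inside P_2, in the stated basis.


the result is g(x) = -48x^2 - 16x

D f = -12x^2 + 8x
S_{-2} D f = -48x^2 - 16x


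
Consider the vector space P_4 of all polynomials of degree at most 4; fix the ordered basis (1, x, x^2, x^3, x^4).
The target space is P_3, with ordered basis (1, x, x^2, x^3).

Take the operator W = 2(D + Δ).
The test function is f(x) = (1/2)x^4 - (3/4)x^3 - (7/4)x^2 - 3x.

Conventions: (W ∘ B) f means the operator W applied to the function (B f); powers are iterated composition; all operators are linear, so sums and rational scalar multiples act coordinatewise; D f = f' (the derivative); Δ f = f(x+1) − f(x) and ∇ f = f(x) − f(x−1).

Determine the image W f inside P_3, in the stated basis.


D f = 2x^3 - (9/4)x^2 - (7/2)x - 3
Δ f = 2x^3 + (3/4)x^2 - (15/4)x - 5
(D + Δ) f = 4x^3 - (3/2)x^2 - (29/4)x - 8
(2(D + Δ)) f = 8x^3 - 3x^2 - (29/2)x - 16

the result is g(x) = 8x^3 - 3x^2 - (29/2)x - 16


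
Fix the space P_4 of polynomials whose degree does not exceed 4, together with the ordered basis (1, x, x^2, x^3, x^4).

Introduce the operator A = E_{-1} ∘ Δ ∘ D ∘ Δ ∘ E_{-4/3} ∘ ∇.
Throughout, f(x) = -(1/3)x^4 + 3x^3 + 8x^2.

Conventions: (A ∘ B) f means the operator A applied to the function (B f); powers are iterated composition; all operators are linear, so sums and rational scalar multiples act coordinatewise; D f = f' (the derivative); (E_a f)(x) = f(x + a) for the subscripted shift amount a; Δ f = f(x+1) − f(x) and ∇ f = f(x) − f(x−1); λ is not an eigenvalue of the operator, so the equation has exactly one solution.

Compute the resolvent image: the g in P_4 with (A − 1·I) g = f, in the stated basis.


the result is g(x) = (1/3)x^4 - 3x^3 - 8x^2 + 8

write g with unknown coordinates in the stated basis and equate coefficients in (A − 1·I) g = f
solving from the highest basis element down gives g = (1/3)x^4 - 3x^3 - 8x^2 + 8
check: A g = 8
so A g − 1·g = -(1/3)x^4 + 3x^3 + 8x^2 = f ✓


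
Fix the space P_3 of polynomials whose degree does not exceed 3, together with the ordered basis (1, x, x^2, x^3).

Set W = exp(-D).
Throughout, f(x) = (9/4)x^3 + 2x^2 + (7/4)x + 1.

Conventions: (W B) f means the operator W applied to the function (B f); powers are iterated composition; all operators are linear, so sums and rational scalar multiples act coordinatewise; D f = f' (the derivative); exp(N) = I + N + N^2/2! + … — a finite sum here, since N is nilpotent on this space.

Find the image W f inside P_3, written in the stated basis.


order-1 term: -(27/4)x^2 - 4x - 7/4
order-2 term: (27/4)x + 2
order-3 term: -9/4
the series for exp(-D) f terminates at order 3
exp(-D) f = (9/4)x^3 - (19/4)x^2 + (9/2)x - 1

the result is g(x) = (9/4)x^3 - (19/4)x^2 + (9/2)x - 1


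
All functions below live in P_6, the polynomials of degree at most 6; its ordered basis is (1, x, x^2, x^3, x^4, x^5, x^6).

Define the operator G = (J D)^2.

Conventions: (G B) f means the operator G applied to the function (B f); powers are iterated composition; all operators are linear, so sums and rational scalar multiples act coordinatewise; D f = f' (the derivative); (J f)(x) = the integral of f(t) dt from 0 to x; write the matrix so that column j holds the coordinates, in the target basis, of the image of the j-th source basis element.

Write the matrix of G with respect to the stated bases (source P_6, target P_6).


image of 1: 0
image of x: x
image of x^2: x^2
image of x^3: x^3
image of x^4: x^4
image of x^5: x^5
image of x^6: x^6
each image's coordinates form column j of the matrix

the matrix is [[0, 0, 0, 0, 0, 0, 0]; [0, 1, 0, 0, 0, 0, 0]; [0, 0, 1, 0, 0, 0, 0]; [0, 0, 0, 1, 0, 0, 0]; [0, 0, 0, 0, 1, 0, 0]; [0, 0, 0, 0, 0, 1, 0]; [0, 0, 0, 0, 0, 0, 1]] (rows listed top to bottom)


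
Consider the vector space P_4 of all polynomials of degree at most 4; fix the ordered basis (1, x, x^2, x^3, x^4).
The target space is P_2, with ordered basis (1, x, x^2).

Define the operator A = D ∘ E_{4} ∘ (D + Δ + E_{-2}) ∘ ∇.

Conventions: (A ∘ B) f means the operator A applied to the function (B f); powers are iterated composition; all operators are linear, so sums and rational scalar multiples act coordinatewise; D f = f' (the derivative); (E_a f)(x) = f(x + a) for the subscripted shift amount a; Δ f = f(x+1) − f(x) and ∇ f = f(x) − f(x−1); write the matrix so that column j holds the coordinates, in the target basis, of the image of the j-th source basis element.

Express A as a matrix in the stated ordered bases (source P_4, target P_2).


image of 1: 0
image of x: 0
image of x^2: 2
image of x^3: 6x + 21
image of x^4: 12x^2 + 84x + 208
each image's coordinates form column j of the matrix

the matrix is [[0, 0, 2, 21, 208]; [0, 0, 0, 6, 84]; [0, 0, 0, 0, 12]] (rows listed top to bottom)


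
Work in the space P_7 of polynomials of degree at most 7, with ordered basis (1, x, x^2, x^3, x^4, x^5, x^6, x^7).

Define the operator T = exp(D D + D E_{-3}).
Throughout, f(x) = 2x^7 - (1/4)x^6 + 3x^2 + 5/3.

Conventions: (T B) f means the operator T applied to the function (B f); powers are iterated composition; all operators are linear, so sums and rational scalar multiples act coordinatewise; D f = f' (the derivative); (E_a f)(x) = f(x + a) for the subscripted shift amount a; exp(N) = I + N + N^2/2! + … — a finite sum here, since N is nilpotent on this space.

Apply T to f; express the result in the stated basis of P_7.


order-1 term: 14x^6 - (339/2)x^5 + 1905x^4 - 7695x^3 + 17415x^2 - (42027/2)x + 21117/2
order-2 term: 42x^5 - (3375/4)x^4 + 10980x^3 - 68625x^2 + 229230x - 296619
order-3 term: 70x^4 - 1685x^3 + 21510x^2 - 127605x + 302775
order-4 term: 70x^3 - (6735/4)x^2 + 17700x - 66675
order-5 term: 42x^2 - (1683/2)x + 5265
order-6 term: 14x - 673/4
order-7 term: 2
the series for exp(D D + D E_{-3}) f terminates at order 7
exp(D D + D E_{-3}) f = 2x^7 + (55/4)x^6 - (255/2)x^5 + (4525/4)x^4 + 1670x^3 - (125355/4)x^2 + 97484x - 538321/12

the result is g(x) = 2x^7 + (55/4)x^6 - (255/2)x^5 + (4525/4)x^4 + 1670x^3 - (125355/4)x^2 + 97484x - 538321/12


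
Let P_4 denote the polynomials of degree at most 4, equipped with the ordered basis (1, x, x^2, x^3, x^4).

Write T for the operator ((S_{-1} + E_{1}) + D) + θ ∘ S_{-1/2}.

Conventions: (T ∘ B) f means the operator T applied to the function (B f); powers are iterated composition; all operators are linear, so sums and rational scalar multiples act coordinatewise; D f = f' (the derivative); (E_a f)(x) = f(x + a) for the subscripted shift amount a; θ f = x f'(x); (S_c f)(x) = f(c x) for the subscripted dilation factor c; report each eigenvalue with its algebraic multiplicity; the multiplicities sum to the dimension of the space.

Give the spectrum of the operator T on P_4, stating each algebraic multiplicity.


λ = -1/2 (multiplicity 1), λ = -3/8 (multiplicity 1), λ = 2 (multiplicity 1), λ = 9/4 (multiplicity 1), λ = 5/2 (multiplicity 1)

image of 1: 2
image of x: -(1/2)x + 2
image of x^2: (5/2)x^2 + 4x + 1
image of x^3: -(3/8)x^3 + 6x^2 + 3x + 1
image of x^4: (9/4)x^4 + 8x^3 + 6x^2 + 4x + 1
the matrix is upper triangular; its diagonal is (2, -1/2, 5/2, -3/8, 9/4)
for a triangular matrix the eigenvalues are the diagonal entries, with algebraic multiplicity their repetition count


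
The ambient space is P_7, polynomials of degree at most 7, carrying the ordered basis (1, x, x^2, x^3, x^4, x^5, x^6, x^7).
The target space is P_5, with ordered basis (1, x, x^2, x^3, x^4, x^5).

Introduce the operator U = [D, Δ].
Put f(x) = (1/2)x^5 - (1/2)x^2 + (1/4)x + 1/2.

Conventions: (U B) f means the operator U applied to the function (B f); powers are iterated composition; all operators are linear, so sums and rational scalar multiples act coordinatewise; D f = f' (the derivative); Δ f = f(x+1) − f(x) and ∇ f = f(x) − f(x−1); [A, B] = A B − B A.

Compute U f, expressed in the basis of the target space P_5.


the result is g(x) = 0

Δ f = (5/2)x^4 + 5x^3 + 5x^2 + (3/2)x + 1/4
D Δ f = 10x^3 + 15x^2 + 10x + 3/2
D f = (5/2)x^4 - x + 1/4
Δ D f = 10x^3 + 15x^2 + 10x + 3/2
[D, Δ] f = 0


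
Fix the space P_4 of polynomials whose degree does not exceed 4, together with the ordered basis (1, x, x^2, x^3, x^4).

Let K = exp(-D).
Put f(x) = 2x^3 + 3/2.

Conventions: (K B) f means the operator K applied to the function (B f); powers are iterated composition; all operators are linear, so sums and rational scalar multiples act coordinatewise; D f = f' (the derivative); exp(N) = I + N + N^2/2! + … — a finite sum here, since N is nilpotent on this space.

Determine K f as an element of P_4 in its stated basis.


order-1 term: -6x^2
order-2 term: 6x
order-3 term: -2
the series for exp(-D) f terminates at order 3
exp(-D) f = 2x^3 - 6x^2 + 6x - 1/2

the image equals g(x) = 2x^3 - 6x^2 + 6x - 1/2


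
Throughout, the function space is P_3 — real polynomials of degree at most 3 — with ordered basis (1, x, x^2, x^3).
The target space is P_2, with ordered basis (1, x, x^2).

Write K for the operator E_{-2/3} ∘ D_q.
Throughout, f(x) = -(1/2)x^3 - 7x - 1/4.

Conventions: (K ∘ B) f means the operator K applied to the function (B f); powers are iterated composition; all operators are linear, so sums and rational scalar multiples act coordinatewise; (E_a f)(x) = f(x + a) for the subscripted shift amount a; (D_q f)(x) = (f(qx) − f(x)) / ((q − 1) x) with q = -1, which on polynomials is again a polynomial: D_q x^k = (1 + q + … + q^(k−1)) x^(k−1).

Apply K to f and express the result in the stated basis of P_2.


the image equals g(x) = -(1/2)x^2 + (2/3)x - 65/9

D_q f = -(1/2)x^2 - 7
E_{-2/3} D_q f = -(1/2)x^2 + (2/3)x - 65/9


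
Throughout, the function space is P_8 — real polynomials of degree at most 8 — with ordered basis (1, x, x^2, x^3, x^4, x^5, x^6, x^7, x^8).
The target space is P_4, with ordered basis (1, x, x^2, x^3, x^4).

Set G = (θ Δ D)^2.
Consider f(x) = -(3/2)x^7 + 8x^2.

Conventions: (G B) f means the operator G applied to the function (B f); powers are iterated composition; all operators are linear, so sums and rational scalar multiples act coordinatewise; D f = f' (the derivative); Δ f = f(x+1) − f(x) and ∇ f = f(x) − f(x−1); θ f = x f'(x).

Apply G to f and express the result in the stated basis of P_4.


the image equals g(x) = -18900x^3 - 34020x^2 - 17640x

D f = -(21/2)x^6 + 16x
Δ D f = -63x^5 - (315/2)x^4 - 210x^3 - (315/2)x^2 - 63x + 11/2
θ Δ D f = -315x^5 - 630x^4 - 630x^3 - 315x^2 - 63x
D (θ Δ D) f = -1575x^4 - 2520x^3 - 1890x^2 - 630x - 63
Δ D (θ Δ D) f = -6300x^3 - 17010x^2 - 17640x - 6615
θ Δ D (θ Δ D) f = -18900x^3 - 34020x^2 - 17640x


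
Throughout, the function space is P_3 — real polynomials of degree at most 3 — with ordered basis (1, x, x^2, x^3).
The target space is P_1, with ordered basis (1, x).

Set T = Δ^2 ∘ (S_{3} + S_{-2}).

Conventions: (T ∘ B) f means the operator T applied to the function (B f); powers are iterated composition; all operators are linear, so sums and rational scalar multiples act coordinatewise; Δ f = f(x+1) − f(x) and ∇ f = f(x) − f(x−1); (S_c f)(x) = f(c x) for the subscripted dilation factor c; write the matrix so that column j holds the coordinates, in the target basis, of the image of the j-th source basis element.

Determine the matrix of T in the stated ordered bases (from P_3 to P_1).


image of 1: 0
image of x: 0
image of x^2: 26
image of x^3: 114x + 114
each image's coordinates form column j of the matrix

the matrix is [[0, 0, 26, 114]; [0, 0, 0, 114]] (rows listed top to bottom)


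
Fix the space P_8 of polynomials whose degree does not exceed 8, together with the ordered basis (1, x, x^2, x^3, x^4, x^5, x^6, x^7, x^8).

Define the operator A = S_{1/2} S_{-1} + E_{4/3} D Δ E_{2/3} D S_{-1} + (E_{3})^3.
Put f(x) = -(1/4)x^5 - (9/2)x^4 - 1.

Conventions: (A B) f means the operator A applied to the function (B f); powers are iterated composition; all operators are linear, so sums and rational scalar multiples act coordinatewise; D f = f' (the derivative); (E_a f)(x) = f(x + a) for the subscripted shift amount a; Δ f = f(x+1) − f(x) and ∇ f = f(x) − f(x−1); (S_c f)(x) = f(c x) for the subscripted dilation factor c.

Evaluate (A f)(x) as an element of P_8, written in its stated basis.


g(x) = -(31/128)x^5 - (513/32)x^4 - (729/2)x^3 - (7989/2)x^2 - (85425/4)x - 177855/4

S_{-1} f = (1/4)x^5 - (9/2)x^4 - 1
S_{1/2} S_{-1} f = (1/128)x^5 - (9/32)x^4 - 1
S_{-1} f = (1/4)x^5 - (9/2)x^4 - 1
D S_{-1} f = (5/4)x^4 - 18x^3
E_{2/3} D S_{-1} f = (5/4)x^4 - (44/3)x^3 - (98/3)x^2 - (608/27)x - 412/81
Δ (E_{2/3} D S_{-1}) f = 5x^3 - (73/2)x^2 - (313/3)x - 7409/108
D Δ (E_{2/3} D S_{-1}) f = 15x^2 - 73x - 313/3
E_{4/3} D Δ (E_{2/3} D S_{-1}) f = 15x^2 - 33x - 175
E_{3} f = -(1/4)x^5 - (33/4)x^4 - (153/2)x^3 - (621/2)x^2 - (2349/4)x - 1705/4
E_{3} E_{3} f = -(1/4)x^5 - 12x^4 - 198x^3 - 1512x^2 - 5508x - 7777
E_{3} E_{3} E_{3} f = -(1/4)x^5 - (63/4)x^4 - (729/2)x^3 - (8019/2)x^2 - (85293/4)x - 177151/4
(S_{1/2} S_{-1} + E_{4/3} D Δ E_{2/3} D S_{-1} + (E_{3})^3) f = -(31/128)x^5 - (513/32)x^4 - (729/2)x^3 - (7989/2)x^2 - (85425/4)x - 177855/4


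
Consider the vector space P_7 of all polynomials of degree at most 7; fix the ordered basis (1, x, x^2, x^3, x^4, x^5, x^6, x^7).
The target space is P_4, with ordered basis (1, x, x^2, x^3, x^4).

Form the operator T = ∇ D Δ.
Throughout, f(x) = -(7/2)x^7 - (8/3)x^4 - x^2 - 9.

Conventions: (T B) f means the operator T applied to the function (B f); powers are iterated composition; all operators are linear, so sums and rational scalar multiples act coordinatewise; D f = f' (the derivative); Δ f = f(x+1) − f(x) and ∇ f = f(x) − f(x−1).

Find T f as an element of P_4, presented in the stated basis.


g(x) = -735x^4 - 735x^2 - 64x - 49

Δ f = -(49/2)x^6 - (147/2)x^5 - (245/2)x^4 - (799/6)x^3 - (179/2)x^2 - (223/6)x - 43/6
D Δ f = -147x^5 - (735/2)x^4 - 490x^3 - (799/2)x^2 - 179x - 223/6
∇ D Δ f = -735x^4 - 735x^2 - 64x - 49


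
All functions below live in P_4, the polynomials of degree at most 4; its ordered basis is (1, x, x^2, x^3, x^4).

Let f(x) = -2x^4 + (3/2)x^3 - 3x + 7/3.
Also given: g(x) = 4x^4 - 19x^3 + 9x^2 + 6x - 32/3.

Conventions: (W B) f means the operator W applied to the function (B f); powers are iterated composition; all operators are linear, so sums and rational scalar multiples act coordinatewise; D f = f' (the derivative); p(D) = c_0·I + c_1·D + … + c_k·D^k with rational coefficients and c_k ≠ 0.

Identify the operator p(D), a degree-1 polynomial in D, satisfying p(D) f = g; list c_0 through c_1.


D^0 f = -2x^4 + (3/2)x^3 - 3x + 7/3
D^1 f = -8x^3 + (9/2)x^2 - 3
matching coefficients of g against c_0 f + c_1 Df + … from the top degree down determines the c_i
solution: c_0 = -2, c_1 = 2

c_0 = -2, c_1 = 2


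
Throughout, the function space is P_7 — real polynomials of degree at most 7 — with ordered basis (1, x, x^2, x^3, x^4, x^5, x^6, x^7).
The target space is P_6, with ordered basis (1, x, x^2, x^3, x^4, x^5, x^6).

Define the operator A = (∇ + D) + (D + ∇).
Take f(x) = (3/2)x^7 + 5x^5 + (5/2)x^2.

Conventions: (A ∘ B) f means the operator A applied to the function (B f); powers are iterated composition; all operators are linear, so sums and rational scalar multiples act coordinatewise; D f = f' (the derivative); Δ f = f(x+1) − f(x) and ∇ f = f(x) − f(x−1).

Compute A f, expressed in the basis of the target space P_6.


g(x) = 42x^6 - 63x^5 + 205x^4 - 205x^3 + 163x^2 - 51x + 8

∇ f = (21/2)x^6 - (63/2)x^5 + (155/2)x^4 - (205/2)x^3 + (163/2)x^2 - (61/2)x + 4
D f = (21/2)x^6 + 25x^4 + 5x
(∇ + D) f = 21x^6 - (63/2)x^5 + (205/2)x^4 - (205/2)x^3 + (163/2)x^2 - (51/2)x + 4
D f = (21/2)x^6 + 25x^4 + 5x
∇ f = (21/2)x^6 - (63/2)x^5 + (155/2)x^4 - (205/2)x^3 + (163/2)x^2 - (61/2)x + 4
(D + ∇) f = 21x^6 - (63/2)x^5 + (205/2)x^4 - (205/2)x^3 + (163/2)x^2 - (51/2)x + 4
((∇ + D) + (D + ∇)) f = 42x^6 - 63x^5 + 205x^4 - 205x^3 + 163x^2 - 51x + 8


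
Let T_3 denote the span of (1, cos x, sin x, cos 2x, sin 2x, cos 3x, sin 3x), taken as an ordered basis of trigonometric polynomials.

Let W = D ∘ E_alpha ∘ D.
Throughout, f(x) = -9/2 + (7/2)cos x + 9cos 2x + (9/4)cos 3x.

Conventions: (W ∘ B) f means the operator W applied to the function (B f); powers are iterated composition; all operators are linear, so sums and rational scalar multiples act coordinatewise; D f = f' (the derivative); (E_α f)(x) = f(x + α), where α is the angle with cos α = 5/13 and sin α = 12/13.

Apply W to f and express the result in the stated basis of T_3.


the image equals g(x) = -(35/26)cos x + (42/13)sin x + (4284/169)cos 2x + (4320/169)sin 2x + (164835/8788)cos 3x - (16767/2197)sin 3x

D f = -(7/2)sin x - 18sin 2x - (27/4)sin 3x
E_alpha D f = -(42/13)cos x - (35/26)sin x - (2160/169)cos 2x + (2142/169)sin 2x + (5589/2197)cos 3x + (54945/8788)sin 3x
D E_alpha D f = -(35/26)cos x + (42/13)sin x + (4284/169)cos 2x + (4320/169)sin 2x + (164835/8788)cos 3x - (16767/2197)sin 3x


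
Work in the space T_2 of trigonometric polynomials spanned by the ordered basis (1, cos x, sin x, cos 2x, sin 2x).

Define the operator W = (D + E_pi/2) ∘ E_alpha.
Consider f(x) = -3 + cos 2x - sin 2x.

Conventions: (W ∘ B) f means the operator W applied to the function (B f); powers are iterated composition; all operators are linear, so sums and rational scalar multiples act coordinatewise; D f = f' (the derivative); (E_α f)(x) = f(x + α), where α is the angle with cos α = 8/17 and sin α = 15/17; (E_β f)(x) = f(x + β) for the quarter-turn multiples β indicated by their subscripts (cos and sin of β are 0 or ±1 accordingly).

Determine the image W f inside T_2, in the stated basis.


the result is g(x) = -3 + (243/289)cos 2x + (881/289)sin 2x

E_alpha f = -3 - (401/289)cos 2x - (79/289)sin 2x
D E_alpha f = -(158/289)cos 2x + (802/289)sin 2x
E_pi/2 E_alpha f = -3 + (401/289)cos 2x + (79/289)sin 2x
(D + E_pi/2) E_alpha f = -3 + (243/289)cos 2x + (881/289)sin 2x


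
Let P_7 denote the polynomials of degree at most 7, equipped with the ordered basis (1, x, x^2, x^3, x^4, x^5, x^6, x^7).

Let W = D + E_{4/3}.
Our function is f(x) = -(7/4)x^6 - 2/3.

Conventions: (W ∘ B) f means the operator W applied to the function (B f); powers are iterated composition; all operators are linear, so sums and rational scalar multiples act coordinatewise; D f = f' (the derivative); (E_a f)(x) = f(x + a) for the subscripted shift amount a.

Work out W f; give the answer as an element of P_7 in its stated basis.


the result is g(x) = -(7/4)x^6 - (49/2)x^5 - (140/3)x^4 - (2240/27)x^3 - (2240/27)x^2 - (3584/81)x - 7654/729

D f = -(21/2)x^5
E_{4/3} f = -(7/4)x^6 - 14x^5 - (140/3)x^4 - (2240/27)x^3 - (2240/27)x^2 - (3584/81)x - 7654/729
(D + E_{4/3}) f = -(7/4)x^6 - (49/2)x^5 - (140/3)x^4 - (2240/27)x^3 - (2240/27)x^2 - (3584/81)x - 7654/729


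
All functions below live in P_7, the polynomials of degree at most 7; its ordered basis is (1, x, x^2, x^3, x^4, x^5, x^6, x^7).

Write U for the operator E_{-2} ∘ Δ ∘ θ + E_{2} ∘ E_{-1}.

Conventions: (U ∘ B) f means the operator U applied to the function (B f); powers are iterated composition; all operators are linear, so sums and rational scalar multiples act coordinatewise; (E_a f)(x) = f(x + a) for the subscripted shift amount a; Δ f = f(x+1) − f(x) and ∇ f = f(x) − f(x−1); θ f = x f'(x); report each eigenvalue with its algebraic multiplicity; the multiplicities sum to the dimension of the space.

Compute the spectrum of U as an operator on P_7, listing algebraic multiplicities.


λ = 1 (multiplicity 8)

image of 1: 1
image of x: x + 2
image of x^2: x^2 + 6x - 5
image of x^3: x^3 + 12x^2 - 24x + 22
image of x^4: x^4 + 20x^3 - 66x^2 + 116x - 59
image of x^5: x^5 + 30x^4 - 140x^3 + 360x^2 - 370x + 156
image of x^6: x^6 + 42x^5 - 255x^4 + 860x^3 - 1335x^2 + 1122x - 377
image of x^7: x^7 + 56x^6 - 420x^5 + 1750x^4 - 3640x^3 + 4578x^2 - 3080x + 890
the matrix is upper triangular; its diagonal is (1, 1, 1, 1, 1, 1, 1, 1)
for a triangular matrix the eigenvalues are the diagonal entries, with algebraic multiplicity their repetition count
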